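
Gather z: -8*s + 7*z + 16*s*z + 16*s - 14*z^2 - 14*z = 8*s - 14*z^2 + z*(16*s - 7)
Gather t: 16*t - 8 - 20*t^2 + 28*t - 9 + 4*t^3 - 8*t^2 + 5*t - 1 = 4*t^3 - 28*t^2 + 49*t - 18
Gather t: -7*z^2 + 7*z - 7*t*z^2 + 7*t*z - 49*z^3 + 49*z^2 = t*(-7*z^2 + 7*z) - 49*z^3 + 42*z^2 + 7*z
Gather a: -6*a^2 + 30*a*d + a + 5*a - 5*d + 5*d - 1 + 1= -6*a^2 + a*(30*d + 6)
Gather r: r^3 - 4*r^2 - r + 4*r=r^3 - 4*r^2 + 3*r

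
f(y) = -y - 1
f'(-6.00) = -1.00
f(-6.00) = 5.00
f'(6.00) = -1.00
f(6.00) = -7.00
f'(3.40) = -1.00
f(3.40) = -4.40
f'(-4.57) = -1.00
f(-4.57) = 3.57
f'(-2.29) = -1.00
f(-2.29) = 1.29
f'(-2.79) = -1.00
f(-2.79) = 1.79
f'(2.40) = -1.00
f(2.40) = -3.40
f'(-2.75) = -1.00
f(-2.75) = 1.75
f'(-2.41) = -1.00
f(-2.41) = 1.41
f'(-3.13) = -1.00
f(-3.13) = 2.13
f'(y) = -1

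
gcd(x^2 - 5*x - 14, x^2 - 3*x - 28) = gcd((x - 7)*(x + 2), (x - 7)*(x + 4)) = x - 7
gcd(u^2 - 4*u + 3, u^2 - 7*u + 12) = u - 3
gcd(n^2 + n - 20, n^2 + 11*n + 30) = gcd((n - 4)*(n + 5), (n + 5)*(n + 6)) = n + 5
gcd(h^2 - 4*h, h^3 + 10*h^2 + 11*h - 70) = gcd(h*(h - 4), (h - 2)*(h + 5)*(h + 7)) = 1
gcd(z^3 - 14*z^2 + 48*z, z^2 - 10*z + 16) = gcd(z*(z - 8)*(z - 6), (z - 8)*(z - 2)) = z - 8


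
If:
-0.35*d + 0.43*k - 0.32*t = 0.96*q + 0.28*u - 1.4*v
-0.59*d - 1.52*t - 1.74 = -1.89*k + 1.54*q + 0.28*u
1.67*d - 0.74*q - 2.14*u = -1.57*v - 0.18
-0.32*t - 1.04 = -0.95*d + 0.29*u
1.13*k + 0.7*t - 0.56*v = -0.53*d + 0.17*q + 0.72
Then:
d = 1.11332776917257 - 0.32605049075775*v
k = 1.4068045716427*v + 0.621679750235918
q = 2.52588465851102*v - 0.135423209780691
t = -0.61068859129682*v - 0.850833972986814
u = 0.999752593343884 - 0.394233162085793*v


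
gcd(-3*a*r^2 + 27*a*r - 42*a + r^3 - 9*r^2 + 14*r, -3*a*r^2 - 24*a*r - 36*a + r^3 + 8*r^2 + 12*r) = -3*a + r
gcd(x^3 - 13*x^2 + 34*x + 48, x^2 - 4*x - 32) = x - 8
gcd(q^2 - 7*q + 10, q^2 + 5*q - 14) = q - 2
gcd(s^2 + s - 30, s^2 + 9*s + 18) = s + 6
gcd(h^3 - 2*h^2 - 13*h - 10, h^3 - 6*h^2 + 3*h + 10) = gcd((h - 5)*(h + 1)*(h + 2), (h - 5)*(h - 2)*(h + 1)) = h^2 - 4*h - 5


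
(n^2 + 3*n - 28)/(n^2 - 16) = (n + 7)/(n + 4)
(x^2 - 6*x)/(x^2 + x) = (x - 6)/(x + 1)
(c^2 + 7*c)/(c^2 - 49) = c/(c - 7)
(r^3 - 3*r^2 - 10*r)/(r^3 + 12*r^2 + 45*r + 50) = r*(r - 5)/(r^2 + 10*r + 25)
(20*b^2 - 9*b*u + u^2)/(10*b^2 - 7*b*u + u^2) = (-4*b + u)/(-2*b + u)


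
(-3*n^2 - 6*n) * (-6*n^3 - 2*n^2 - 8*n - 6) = 18*n^5 + 42*n^4 + 36*n^3 + 66*n^2 + 36*n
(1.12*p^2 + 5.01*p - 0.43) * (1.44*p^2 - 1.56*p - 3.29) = 1.6128*p^4 + 5.4672*p^3 - 12.1196*p^2 - 15.8121*p + 1.4147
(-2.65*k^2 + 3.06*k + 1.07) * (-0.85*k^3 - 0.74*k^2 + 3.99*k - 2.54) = 2.2525*k^5 - 0.64*k^4 - 13.7474*k^3 + 18.1486*k^2 - 3.5031*k - 2.7178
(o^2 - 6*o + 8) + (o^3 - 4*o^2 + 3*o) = o^3 - 3*o^2 - 3*o + 8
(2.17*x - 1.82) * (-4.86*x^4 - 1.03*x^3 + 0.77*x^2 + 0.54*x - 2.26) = -10.5462*x^5 + 6.6101*x^4 + 3.5455*x^3 - 0.2296*x^2 - 5.887*x + 4.1132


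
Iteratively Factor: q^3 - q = (q + 1)*(q^2 - q) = q*(q + 1)*(q - 1)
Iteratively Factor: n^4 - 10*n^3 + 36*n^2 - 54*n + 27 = (n - 3)*(n^3 - 7*n^2 + 15*n - 9) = (n - 3)^2*(n^2 - 4*n + 3) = (n - 3)^2*(n - 1)*(n - 3)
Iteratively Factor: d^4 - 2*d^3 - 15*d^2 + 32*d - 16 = (d - 4)*(d^3 + 2*d^2 - 7*d + 4) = (d - 4)*(d - 1)*(d^2 + 3*d - 4) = (d - 4)*(d - 1)^2*(d + 4)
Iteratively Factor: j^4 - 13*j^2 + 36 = (j - 3)*(j^3 + 3*j^2 - 4*j - 12) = (j - 3)*(j + 3)*(j^2 - 4) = (j - 3)*(j - 2)*(j + 3)*(j + 2)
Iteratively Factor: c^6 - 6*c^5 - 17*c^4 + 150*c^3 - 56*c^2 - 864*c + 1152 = (c - 3)*(c^5 - 3*c^4 - 26*c^3 + 72*c^2 + 160*c - 384) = (c - 4)*(c - 3)*(c^4 + c^3 - 22*c^2 - 16*c + 96) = (c - 4)*(c - 3)*(c + 3)*(c^3 - 2*c^2 - 16*c + 32) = (c - 4)^2*(c - 3)*(c + 3)*(c^2 + 2*c - 8) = (c - 4)^2*(c - 3)*(c + 3)*(c + 4)*(c - 2)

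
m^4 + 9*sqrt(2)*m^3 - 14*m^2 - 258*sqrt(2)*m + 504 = (m - 3*sqrt(2))*(m - sqrt(2))*(m + 6*sqrt(2))*(m + 7*sqrt(2))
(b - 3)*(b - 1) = b^2 - 4*b + 3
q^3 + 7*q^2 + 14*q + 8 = (q + 1)*(q + 2)*(q + 4)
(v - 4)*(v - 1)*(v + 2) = v^3 - 3*v^2 - 6*v + 8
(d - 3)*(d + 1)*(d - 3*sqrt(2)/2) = d^3 - 3*sqrt(2)*d^2/2 - 2*d^2 - 3*d + 3*sqrt(2)*d + 9*sqrt(2)/2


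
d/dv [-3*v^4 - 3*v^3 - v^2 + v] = -12*v^3 - 9*v^2 - 2*v + 1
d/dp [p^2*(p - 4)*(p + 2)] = 2*p*(2*p^2 - 3*p - 8)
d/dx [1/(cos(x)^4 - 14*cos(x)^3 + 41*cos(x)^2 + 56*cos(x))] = 2*(2*cos(x)^3 - 21*cos(x)^2 + 41*cos(x) + 28)*sin(x)/((cos(x)^3 - 14*cos(x)^2 + 41*cos(x) + 56)^2*cos(x)^2)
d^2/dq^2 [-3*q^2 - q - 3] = -6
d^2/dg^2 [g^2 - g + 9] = 2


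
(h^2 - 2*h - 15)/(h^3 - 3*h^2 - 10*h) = (h + 3)/(h*(h + 2))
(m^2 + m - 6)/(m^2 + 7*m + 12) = (m - 2)/(m + 4)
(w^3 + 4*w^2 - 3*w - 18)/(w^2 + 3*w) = w + 1 - 6/w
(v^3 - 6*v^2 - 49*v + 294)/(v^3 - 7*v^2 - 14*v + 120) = (v^2 - 49)/(v^2 - v - 20)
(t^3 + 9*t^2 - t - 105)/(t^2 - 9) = (t^2 + 12*t + 35)/(t + 3)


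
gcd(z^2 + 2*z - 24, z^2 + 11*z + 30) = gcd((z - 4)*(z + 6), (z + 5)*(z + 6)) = z + 6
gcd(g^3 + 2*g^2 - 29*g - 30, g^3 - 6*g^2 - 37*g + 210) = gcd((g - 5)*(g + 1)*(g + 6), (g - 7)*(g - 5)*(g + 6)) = g^2 + g - 30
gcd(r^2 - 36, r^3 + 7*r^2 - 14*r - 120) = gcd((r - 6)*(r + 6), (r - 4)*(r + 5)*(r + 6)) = r + 6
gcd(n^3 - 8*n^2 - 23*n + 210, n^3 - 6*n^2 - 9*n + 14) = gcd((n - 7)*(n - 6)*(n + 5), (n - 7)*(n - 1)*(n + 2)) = n - 7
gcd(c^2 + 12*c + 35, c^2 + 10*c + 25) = c + 5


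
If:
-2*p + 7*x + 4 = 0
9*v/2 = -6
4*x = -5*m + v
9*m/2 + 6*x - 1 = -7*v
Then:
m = -37/9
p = 1355/72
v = -4/3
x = 173/36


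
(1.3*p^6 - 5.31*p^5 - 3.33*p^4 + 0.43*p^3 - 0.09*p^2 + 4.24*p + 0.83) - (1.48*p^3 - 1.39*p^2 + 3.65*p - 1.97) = 1.3*p^6 - 5.31*p^5 - 3.33*p^4 - 1.05*p^3 + 1.3*p^2 + 0.59*p + 2.8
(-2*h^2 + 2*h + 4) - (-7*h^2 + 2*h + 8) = 5*h^2 - 4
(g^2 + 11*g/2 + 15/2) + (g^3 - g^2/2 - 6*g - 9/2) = g^3 + g^2/2 - g/2 + 3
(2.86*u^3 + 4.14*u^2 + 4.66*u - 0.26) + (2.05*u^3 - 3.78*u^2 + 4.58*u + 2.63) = 4.91*u^3 + 0.36*u^2 + 9.24*u + 2.37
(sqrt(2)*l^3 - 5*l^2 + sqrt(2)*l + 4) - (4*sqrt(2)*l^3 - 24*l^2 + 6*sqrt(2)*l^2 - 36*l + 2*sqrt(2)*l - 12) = -3*sqrt(2)*l^3 - 6*sqrt(2)*l^2 + 19*l^2 - sqrt(2)*l + 36*l + 16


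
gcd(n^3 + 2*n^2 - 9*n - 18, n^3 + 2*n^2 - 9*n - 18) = n^3 + 2*n^2 - 9*n - 18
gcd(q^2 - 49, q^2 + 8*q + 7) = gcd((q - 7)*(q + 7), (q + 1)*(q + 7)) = q + 7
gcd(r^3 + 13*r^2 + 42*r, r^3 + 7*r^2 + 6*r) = r^2 + 6*r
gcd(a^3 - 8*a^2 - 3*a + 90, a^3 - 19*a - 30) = a^2 - 2*a - 15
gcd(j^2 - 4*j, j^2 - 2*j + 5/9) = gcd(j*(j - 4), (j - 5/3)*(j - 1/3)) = 1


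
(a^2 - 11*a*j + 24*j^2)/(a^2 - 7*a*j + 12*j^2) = (a - 8*j)/(a - 4*j)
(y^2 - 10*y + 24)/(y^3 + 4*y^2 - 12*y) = (y^2 - 10*y + 24)/(y*(y^2 + 4*y - 12))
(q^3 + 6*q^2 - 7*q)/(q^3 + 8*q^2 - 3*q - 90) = q*(q^2 + 6*q - 7)/(q^3 + 8*q^2 - 3*q - 90)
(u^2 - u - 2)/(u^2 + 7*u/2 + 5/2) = 2*(u - 2)/(2*u + 5)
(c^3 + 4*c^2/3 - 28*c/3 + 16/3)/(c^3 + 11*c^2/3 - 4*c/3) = (3*c^2 - 8*c + 4)/(c*(3*c - 1))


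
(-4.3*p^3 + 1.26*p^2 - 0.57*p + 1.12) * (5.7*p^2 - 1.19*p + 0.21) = -24.51*p^5 + 12.299*p^4 - 5.6514*p^3 + 7.3269*p^2 - 1.4525*p + 0.2352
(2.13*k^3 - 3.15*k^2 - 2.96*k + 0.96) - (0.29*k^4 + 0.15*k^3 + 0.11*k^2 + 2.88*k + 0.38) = -0.29*k^4 + 1.98*k^3 - 3.26*k^2 - 5.84*k + 0.58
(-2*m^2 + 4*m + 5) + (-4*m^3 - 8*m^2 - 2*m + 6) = -4*m^3 - 10*m^2 + 2*m + 11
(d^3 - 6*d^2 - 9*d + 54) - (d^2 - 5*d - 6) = d^3 - 7*d^2 - 4*d + 60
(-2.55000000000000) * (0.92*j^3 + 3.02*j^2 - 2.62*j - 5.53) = -2.346*j^3 - 7.701*j^2 + 6.681*j + 14.1015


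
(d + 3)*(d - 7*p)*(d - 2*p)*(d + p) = d^4 - 8*d^3*p + 3*d^3 + 5*d^2*p^2 - 24*d^2*p + 14*d*p^3 + 15*d*p^2 + 42*p^3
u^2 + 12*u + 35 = (u + 5)*(u + 7)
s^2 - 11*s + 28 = (s - 7)*(s - 4)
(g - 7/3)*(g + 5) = g^2 + 8*g/3 - 35/3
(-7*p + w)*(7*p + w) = -49*p^2 + w^2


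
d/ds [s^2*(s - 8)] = s*(3*s - 16)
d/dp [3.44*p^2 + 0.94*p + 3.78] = 6.88*p + 0.94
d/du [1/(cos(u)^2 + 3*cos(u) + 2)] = (2*cos(u) + 3)*sin(u)/(cos(u)^2 + 3*cos(u) + 2)^2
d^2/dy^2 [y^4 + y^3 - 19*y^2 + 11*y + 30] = 12*y^2 + 6*y - 38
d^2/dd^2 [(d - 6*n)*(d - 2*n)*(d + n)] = 6*d - 14*n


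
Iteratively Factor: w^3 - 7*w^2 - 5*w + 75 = (w - 5)*(w^2 - 2*w - 15) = (w - 5)^2*(w + 3)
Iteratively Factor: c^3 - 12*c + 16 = (c - 2)*(c^2 + 2*c - 8) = (c - 2)*(c + 4)*(c - 2)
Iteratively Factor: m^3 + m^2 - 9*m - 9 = (m - 3)*(m^2 + 4*m + 3) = (m - 3)*(m + 1)*(m + 3)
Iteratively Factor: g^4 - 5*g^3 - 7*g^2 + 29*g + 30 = (g + 1)*(g^3 - 6*g^2 - g + 30) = (g - 3)*(g + 1)*(g^2 - 3*g - 10) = (g - 3)*(g + 1)*(g + 2)*(g - 5)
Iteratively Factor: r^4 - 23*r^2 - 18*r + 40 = (r - 5)*(r^3 + 5*r^2 + 2*r - 8) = (r - 5)*(r + 2)*(r^2 + 3*r - 4) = (r - 5)*(r + 2)*(r + 4)*(r - 1)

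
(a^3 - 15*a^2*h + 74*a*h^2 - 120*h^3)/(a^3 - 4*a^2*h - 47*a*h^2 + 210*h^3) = (a - 4*h)/(a + 7*h)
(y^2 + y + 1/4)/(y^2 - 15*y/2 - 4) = (y + 1/2)/(y - 8)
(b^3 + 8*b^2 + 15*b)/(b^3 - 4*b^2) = (b^2 + 8*b + 15)/(b*(b - 4))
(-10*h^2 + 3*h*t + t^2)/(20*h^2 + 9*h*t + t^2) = (-2*h + t)/(4*h + t)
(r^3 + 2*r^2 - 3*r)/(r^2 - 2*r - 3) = r*(-r^2 - 2*r + 3)/(-r^2 + 2*r + 3)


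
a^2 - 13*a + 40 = (a - 8)*(a - 5)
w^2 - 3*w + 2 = (w - 2)*(w - 1)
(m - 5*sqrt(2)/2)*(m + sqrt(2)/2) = m^2 - 2*sqrt(2)*m - 5/2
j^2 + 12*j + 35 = (j + 5)*(j + 7)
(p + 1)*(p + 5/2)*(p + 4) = p^3 + 15*p^2/2 + 33*p/2 + 10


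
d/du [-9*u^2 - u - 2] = -18*u - 1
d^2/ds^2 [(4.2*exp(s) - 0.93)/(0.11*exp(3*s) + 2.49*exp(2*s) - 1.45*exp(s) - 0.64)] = (0.20328*exp(6*s) + 3.349863*exp(5*s) + 25.9180229999999*exp(4*s) - 3.75976199999999*exp(3*s) + 49.642767*exp(2*s) - 11.781117*exp(s) + 2.58336)*exp(s)/(0.001331*exp(9*s) + 0.090387*exp(8*s) + 1.993398*exp(7*s) + 13.032087*exp(6*s) - 27.328386*exp(5*s) + 4.413963*exp(4*s) + 10.950863*exp(3*s) - 0.977087999999999*exp(2*s) - 1.78176*exp(s) - 0.262144)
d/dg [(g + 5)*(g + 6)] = 2*g + 11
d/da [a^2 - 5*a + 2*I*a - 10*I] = 2*a - 5 + 2*I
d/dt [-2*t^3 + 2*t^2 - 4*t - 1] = -6*t^2 + 4*t - 4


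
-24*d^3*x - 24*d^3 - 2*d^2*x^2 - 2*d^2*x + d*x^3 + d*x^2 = (-6*d + x)*(4*d + x)*(d*x + d)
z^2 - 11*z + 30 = (z - 6)*(z - 5)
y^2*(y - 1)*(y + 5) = y^4 + 4*y^3 - 5*y^2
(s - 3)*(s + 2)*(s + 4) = s^3 + 3*s^2 - 10*s - 24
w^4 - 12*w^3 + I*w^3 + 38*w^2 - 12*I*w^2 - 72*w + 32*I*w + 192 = (w - 8)*(w - 4)*(w - 2*I)*(w + 3*I)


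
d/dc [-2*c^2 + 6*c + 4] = 6 - 4*c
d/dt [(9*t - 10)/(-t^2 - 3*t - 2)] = (9*t^2 - 20*t - 48)/(t^4 + 6*t^3 + 13*t^2 + 12*t + 4)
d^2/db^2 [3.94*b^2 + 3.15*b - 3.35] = 7.88000000000000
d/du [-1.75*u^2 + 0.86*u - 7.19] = 0.86 - 3.5*u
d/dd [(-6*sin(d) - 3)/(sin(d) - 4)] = 27*cos(d)/(sin(d) - 4)^2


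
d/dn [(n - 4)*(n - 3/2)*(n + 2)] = 3*n^2 - 7*n - 5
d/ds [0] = 0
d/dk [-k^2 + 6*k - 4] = 6 - 2*k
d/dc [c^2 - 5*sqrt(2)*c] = 2*c - 5*sqrt(2)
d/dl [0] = 0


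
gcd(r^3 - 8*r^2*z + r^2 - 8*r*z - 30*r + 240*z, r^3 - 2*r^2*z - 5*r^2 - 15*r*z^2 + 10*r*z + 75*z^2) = r - 5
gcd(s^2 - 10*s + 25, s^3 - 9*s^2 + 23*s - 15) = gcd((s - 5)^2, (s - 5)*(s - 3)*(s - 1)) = s - 5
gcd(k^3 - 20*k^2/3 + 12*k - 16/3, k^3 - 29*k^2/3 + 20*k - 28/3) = k^2 - 8*k/3 + 4/3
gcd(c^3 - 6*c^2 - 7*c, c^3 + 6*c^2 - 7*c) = c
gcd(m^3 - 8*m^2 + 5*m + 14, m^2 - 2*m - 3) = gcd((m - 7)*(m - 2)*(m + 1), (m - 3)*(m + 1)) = m + 1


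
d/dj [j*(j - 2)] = 2*j - 2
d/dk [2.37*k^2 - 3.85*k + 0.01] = 4.74*k - 3.85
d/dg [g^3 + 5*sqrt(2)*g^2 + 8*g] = 3*g^2 + 10*sqrt(2)*g + 8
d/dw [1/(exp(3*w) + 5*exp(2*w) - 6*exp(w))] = (-3*exp(2*w) - 10*exp(w) + 6)*exp(-w)/(exp(2*w) + 5*exp(w) - 6)^2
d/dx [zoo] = 0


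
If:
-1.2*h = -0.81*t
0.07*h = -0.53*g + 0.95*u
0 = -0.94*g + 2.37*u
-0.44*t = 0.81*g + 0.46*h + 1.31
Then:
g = 0.81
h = -1.77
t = -2.62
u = 0.32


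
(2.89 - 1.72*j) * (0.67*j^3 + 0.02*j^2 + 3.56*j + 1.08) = -1.1524*j^4 + 1.9019*j^3 - 6.0654*j^2 + 8.4308*j + 3.1212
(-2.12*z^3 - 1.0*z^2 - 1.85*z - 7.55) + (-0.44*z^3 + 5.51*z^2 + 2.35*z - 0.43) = -2.56*z^3 + 4.51*z^2 + 0.5*z - 7.98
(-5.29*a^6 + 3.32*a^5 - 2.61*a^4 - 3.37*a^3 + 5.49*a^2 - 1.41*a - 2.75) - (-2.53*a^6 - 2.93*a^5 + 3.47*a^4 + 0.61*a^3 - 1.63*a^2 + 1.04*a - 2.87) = -2.76*a^6 + 6.25*a^5 - 6.08*a^4 - 3.98*a^3 + 7.12*a^2 - 2.45*a + 0.12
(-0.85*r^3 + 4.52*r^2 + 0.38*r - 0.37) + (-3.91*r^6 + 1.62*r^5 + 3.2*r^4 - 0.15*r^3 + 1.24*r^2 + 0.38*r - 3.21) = -3.91*r^6 + 1.62*r^5 + 3.2*r^4 - 1.0*r^3 + 5.76*r^2 + 0.76*r - 3.58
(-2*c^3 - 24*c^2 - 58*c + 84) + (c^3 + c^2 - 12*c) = -c^3 - 23*c^2 - 70*c + 84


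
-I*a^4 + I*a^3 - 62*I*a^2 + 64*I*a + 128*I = (a - 2)*(a - 8*I)*(a + 8*I)*(-I*a - I)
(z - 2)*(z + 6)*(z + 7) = z^3 + 11*z^2 + 16*z - 84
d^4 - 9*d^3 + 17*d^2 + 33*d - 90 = (d - 5)*(d - 3)^2*(d + 2)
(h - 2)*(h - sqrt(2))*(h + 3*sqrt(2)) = h^3 - 2*h^2 + 2*sqrt(2)*h^2 - 6*h - 4*sqrt(2)*h + 12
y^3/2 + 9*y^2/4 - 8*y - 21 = (y/2 + 1)*(y - 7/2)*(y + 6)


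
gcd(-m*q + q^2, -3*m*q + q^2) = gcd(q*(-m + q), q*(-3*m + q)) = q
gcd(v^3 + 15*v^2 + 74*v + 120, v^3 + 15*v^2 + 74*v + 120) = v^3 + 15*v^2 + 74*v + 120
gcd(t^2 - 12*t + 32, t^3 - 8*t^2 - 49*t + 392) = t - 8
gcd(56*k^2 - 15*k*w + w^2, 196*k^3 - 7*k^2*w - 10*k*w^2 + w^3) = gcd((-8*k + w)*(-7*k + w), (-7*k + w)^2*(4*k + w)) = -7*k + w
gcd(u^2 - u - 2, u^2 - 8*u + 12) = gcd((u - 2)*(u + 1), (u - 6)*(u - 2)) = u - 2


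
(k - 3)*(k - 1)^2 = k^3 - 5*k^2 + 7*k - 3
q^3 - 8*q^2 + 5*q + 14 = (q - 7)*(q - 2)*(q + 1)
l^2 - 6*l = l*(l - 6)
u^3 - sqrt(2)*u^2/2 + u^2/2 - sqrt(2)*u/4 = u*(u + 1/2)*(u - sqrt(2)/2)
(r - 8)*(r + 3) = r^2 - 5*r - 24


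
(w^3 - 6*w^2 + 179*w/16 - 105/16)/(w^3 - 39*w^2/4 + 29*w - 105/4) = (w - 5/4)/(w - 5)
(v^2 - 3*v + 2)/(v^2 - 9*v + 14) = (v - 1)/(v - 7)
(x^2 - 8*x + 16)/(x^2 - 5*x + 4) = (x - 4)/(x - 1)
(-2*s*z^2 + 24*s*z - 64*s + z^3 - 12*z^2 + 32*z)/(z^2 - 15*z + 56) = (-2*s*z + 8*s + z^2 - 4*z)/(z - 7)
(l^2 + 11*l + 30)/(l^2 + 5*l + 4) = (l^2 + 11*l + 30)/(l^2 + 5*l + 4)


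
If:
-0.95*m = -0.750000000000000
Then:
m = 0.79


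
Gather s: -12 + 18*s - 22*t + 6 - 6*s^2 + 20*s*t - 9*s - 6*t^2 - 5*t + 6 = -6*s^2 + s*(20*t + 9) - 6*t^2 - 27*t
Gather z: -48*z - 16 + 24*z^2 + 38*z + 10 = 24*z^2 - 10*z - 6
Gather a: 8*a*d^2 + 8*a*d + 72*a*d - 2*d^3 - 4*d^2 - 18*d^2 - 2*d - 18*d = a*(8*d^2 + 80*d) - 2*d^3 - 22*d^2 - 20*d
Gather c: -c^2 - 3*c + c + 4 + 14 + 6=-c^2 - 2*c + 24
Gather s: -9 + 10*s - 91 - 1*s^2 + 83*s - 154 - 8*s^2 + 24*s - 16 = -9*s^2 + 117*s - 270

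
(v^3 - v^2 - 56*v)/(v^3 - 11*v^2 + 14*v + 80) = v*(v + 7)/(v^2 - 3*v - 10)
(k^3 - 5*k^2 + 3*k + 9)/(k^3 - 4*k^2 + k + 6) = (k - 3)/(k - 2)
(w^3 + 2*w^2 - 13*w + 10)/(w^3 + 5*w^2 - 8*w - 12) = (w^2 + 4*w - 5)/(w^2 + 7*w + 6)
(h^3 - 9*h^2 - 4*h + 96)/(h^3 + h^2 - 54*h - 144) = (h - 4)/(h + 6)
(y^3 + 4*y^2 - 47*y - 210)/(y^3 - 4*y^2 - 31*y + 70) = (y + 6)/(y - 2)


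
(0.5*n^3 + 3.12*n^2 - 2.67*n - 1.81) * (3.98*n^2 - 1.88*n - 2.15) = 1.99*n^5 + 11.4776*n^4 - 17.5672*n^3 - 8.8922*n^2 + 9.1433*n + 3.8915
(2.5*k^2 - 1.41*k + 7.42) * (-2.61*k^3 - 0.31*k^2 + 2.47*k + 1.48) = -6.525*k^5 + 2.9051*k^4 - 12.7541*k^3 - 2.0829*k^2 + 16.2406*k + 10.9816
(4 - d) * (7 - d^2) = d^3 - 4*d^2 - 7*d + 28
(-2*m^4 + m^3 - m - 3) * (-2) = 4*m^4 - 2*m^3 + 2*m + 6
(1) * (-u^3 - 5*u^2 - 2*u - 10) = -u^3 - 5*u^2 - 2*u - 10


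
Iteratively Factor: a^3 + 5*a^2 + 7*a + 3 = (a + 1)*(a^2 + 4*a + 3) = (a + 1)*(a + 3)*(a + 1)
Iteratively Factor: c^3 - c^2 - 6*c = (c)*(c^2 - c - 6) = c*(c + 2)*(c - 3)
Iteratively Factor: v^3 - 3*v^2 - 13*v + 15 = (v + 3)*(v^2 - 6*v + 5) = (v - 1)*(v + 3)*(v - 5)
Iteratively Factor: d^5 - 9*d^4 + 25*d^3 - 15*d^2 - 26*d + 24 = (d - 4)*(d^4 - 5*d^3 + 5*d^2 + 5*d - 6) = (d - 4)*(d - 3)*(d^3 - 2*d^2 - d + 2) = (d - 4)*(d - 3)*(d + 1)*(d^2 - 3*d + 2) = (d - 4)*(d - 3)*(d - 2)*(d + 1)*(d - 1)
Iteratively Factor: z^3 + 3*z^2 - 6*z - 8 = (z + 1)*(z^2 + 2*z - 8) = (z + 1)*(z + 4)*(z - 2)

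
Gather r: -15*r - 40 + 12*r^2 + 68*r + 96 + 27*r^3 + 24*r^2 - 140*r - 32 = 27*r^3 + 36*r^2 - 87*r + 24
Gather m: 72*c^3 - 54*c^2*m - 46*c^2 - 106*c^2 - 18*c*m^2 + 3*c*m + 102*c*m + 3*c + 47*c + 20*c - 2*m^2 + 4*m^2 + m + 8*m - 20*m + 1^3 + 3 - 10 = 72*c^3 - 152*c^2 + 70*c + m^2*(2 - 18*c) + m*(-54*c^2 + 105*c - 11) - 6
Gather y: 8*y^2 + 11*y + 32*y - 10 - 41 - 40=8*y^2 + 43*y - 91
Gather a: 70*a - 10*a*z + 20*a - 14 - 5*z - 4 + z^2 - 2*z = a*(90 - 10*z) + z^2 - 7*z - 18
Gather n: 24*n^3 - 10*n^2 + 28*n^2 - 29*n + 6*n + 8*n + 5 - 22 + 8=24*n^3 + 18*n^2 - 15*n - 9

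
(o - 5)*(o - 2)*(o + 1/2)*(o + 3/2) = o^4 - 5*o^3 - 13*o^2/4 + 59*o/4 + 15/2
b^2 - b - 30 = (b - 6)*(b + 5)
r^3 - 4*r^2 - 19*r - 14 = (r - 7)*(r + 1)*(r + 2)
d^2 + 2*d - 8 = (d - 2)*(d + 4)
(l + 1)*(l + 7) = l^2 + 8*l + 7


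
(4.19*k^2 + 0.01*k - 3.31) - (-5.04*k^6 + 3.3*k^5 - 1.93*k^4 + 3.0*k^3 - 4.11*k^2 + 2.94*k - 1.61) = 5.04*k^6 - 3.3*k^5 + 1.93*k^4 - 3.0*k^3 + 8.3*k^2 - 2.93*k - 1.7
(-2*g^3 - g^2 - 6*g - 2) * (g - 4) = -2*g^4 + 7*g^3 - 2*g^2 + 22*g + 8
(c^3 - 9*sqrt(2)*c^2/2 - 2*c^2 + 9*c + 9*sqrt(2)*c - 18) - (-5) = c^3 - 9*sqrt(2)*c^2/2 - 2*c^2 + 9*c + 9*sqrt(2)*c - 13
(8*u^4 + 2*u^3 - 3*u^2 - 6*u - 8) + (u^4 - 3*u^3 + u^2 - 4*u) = 9*u^4 - u^3 - 2*u^2 - 10*u - 8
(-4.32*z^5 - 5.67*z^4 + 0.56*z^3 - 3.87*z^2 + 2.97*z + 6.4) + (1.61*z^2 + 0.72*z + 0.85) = -4.32*z^5 - 5.67*z^4 + 0.56*z^3 - 2.26*z^2 + 3.69*z + 7.25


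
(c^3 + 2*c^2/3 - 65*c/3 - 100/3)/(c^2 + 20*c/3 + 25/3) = (c^2 - c - 20)/(c + 5)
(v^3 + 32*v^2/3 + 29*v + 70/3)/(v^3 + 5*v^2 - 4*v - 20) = (3*v^2 + 26*v + 35)/(3*(v^2 + 3*v - 10))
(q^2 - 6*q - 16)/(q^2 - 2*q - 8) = (q - 8)/(q - 4)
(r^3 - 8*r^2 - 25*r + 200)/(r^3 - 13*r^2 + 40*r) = (r + 5)/r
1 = 1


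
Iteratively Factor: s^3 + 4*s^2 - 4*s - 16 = (s + 4)*(s^2 - 4) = (s - 2)*(s + 4)*(s + 2)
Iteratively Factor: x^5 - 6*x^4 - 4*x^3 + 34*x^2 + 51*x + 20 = (x + 1)*(x^4 - 7*x^3 + 3*x^2 + 31*x + 20) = (x - 4)*(x + 1)*(x^3 - 3*x^2 - 9*x - 5) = (x - 4)*(x + 1)^2*(x^2 - 4*x - 5) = (x - 5)*(x - 4)*(x + 1)^2*(x + 1)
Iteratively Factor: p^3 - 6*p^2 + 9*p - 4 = (p - 4)*(p^2 - 2*p + 1) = (p - 4)*(p - 1)*(p - 1)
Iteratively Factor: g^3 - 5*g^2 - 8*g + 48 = (g + 3)*(g^2 - 8*g + 16) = (g - 4)*(g + 3)*(g - 4)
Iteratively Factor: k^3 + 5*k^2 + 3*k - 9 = (k - 1)*(k^2 + 6*k + 9) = (k - 1)*(k + 3)*(k + 3)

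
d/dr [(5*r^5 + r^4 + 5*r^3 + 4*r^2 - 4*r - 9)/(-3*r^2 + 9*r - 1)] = (-45*r^6 + 174*r^5 - 13*r^4 + 86*r^3 + 9*r^2 - 62*r + 85)/(9*r^4 - 54*r^3 + 87*r^2 - 18*r + 1)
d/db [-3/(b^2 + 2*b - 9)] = 6*(b + 1)/(b^2 + 2*b - 9)^2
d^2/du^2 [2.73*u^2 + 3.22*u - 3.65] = 5.46000000000000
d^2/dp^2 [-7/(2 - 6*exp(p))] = 21*(3*exp(p) + 1)*exp(p)/(2*(3*exp(p) - 1)^3)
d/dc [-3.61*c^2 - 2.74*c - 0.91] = -7.22*c - 2.74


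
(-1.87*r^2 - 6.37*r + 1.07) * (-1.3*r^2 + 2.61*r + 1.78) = 2.431*r^4 + 3.4003*r^3 - 21.3453*r^2 - 8.5459*r + 1.9046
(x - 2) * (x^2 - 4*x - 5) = x^3 - 6*x^2 + 3*x + 10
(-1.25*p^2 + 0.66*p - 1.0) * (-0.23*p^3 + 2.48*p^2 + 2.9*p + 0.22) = 0.2875*p^5 - 3.2518*p^4 - 1.7582*p^3 - 0.841*p^2 - 2.7548*p - 0.22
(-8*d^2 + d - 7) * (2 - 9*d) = 72*d^3 - 25*d^2 + 65*d - 14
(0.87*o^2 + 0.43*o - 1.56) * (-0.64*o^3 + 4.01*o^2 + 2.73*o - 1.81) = -0.5568*o^5 + 3.2135*o^4 + 5.0978*o^3 - 6.6564*o^2 - 5.0371*o + 2.8236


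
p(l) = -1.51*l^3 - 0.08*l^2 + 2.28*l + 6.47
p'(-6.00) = -159.84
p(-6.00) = 316.07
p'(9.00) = -366.09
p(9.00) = -1080.28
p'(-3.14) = -41.88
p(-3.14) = 45.27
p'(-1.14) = -3.42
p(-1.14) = 6.00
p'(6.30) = -178.52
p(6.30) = -359.91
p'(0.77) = -0.53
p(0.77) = 7.49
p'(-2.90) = -35.35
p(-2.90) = 36.01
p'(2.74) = -32.17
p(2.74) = -18.95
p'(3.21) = -44.91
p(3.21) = -36.98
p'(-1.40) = -6.37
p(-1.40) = 7.26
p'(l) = -4.53*l^2 - 0.16*l + 2.28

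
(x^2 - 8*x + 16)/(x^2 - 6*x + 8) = (x - 4)/(x - 2)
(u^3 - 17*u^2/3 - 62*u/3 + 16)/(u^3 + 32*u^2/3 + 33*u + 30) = (3*u^2 - 26*u + 16)/(3*u^2 + 23*u + 30)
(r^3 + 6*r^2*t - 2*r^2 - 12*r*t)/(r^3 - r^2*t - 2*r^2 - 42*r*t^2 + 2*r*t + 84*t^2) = r/(r - 7*t)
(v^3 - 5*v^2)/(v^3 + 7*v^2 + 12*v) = v*(v - 5)/(v^2 + 7*v + 12)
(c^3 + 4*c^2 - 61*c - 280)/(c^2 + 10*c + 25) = (c^2 - c - 56)/(c + 5)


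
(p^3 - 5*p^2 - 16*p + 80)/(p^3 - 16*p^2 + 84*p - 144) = (p^2 - p - 20)/(p^2 - 12*p + 36)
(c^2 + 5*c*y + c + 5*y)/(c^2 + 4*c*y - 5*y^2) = (-c - 1)/(-c + y)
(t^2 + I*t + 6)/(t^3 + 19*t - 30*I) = (t + 3*I)/(t^2 + 2*I*t + 15)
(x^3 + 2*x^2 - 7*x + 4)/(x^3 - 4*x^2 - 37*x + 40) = (x^2 + 3*x - 4)/(x^2 - 3*x - 40)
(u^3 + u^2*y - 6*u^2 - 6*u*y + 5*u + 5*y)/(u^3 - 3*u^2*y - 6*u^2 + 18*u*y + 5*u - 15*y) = (-u - y)/(-u + 3*y)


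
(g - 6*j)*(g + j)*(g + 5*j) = g^3 - 31*g*j^2 - 30*j^3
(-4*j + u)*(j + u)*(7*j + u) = -28*j^3 - 25*j^2*u + 4*j*u^2 + u^3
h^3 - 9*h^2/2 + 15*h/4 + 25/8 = (h - 5/2)^2*(h + 1/2)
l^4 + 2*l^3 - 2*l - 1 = (l - 1)*(l + 1)^3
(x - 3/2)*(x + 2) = x^2 + x/2 - 3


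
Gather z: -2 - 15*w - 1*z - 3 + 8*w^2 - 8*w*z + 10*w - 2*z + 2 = 8*w^2 - 5*w + z*(-8*w - 3) - 3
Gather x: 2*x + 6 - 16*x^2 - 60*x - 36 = -16*x^2 - 58*x - 30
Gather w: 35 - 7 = 28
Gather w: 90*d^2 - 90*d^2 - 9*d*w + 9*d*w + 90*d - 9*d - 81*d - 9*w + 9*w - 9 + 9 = 0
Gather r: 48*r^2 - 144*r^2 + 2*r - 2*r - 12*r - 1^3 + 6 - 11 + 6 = -96*r^2 - 12*r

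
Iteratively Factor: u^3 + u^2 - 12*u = (u - 3)*(u^2 + 4*u) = (u - 3)*(u + 4)*(u)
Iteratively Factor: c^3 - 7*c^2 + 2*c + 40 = (c - 5)*(c^2 - 2*c - 8) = (c - 5)*(c - 4)*(c + 2)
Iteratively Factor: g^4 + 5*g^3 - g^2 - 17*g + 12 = (g - 1)*(g^3 + 6*g^2 + 5*g - 12) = (g - 1)^2*(g^2 + 7*g + 12) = (g - 1)^2*(g + 3)*(g + 4)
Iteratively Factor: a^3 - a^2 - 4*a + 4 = (a - 1)*(a^2 - 4) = (a - 2)*(a - 1)*(a + 2)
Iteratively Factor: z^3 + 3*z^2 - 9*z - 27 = (z + 3)*(z^2 - 9) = (z + 3)^2*(z - 3)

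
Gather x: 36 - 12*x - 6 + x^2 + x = x^2 - 11*x + 30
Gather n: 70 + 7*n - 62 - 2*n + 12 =5*n + 20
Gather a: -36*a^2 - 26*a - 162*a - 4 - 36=-36*a^2 - 188*a - 40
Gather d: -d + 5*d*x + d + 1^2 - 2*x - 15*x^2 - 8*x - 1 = 5*d*x - 15*x^2 - 10*x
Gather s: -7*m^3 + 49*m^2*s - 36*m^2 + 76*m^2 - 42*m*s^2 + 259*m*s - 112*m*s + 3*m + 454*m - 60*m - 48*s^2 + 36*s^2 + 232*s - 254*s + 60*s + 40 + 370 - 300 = -7*m^3 + 40*m^2 + 397*m + s^2*(-42*m - 12) + s*(49*m^2 + 147*m + 38) + 110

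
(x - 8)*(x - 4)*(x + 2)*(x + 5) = x^4 - 5*x^3 - 42*x^2 + 104*x + 320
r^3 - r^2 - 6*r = r*(r - 3)*(r + 2)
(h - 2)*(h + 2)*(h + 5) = h^3 + 5*h^2 - 4*h - 20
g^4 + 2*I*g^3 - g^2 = g^2*(g + I)^2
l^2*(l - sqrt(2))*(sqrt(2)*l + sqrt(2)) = sqrt(2)*l^4 - 2*l^3 + sqrt(2)*l^3 - 2*l^2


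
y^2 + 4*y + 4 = (y + 2)^2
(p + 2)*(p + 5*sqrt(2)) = p^2 + 2*p + 5*sqrt(2)*p + 10*sqrt(2)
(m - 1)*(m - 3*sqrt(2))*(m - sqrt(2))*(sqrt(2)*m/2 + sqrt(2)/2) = sqrt(2)*m^4/2 - 4*m^3 + 5*sqrt(2)*m^2/2 + 4*m - 3*sqrt(2)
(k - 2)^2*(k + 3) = k^3 - k^2 - 8*k + 12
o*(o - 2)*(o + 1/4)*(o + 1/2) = o^4 - 5*o^3/4 - 11*o^2/8 - o/4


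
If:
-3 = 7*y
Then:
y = -3/7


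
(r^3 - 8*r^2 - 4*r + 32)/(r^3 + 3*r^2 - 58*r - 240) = (r^2 - 4)/(r^2 + 11*r + 30)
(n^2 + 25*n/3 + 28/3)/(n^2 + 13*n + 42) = (n + 4/3)/(n + 6)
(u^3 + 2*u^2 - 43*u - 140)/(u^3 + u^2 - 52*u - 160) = (u - 7)/(u - 8)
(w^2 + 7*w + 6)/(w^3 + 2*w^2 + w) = (w + 6)/(w*(w + 1))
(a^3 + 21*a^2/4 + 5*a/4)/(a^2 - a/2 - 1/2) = a*(4*a^2 + 21*a + 5)/(2*(2*a^2 - a - 1))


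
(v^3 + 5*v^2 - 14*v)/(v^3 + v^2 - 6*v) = (v + 7)/(v + 3)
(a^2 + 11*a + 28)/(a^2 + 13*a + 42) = (a + 4)/(a + 6)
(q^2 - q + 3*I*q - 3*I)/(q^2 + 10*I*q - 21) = (q - 1)/(q + 7*I)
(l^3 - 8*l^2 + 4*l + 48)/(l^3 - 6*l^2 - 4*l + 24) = (l - 4)/(l - 2)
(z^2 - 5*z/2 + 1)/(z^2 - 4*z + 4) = (z - 1/2)/(z - 2)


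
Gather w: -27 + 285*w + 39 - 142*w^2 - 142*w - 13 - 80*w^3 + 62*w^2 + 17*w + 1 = -80*w^3 - 80*w^2 + 160*w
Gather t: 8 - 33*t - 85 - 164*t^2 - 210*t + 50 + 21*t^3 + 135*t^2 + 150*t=21*t^3 - 29*t^2 - 93*t - 27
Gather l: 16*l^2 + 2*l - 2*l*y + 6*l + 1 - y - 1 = 16*l^2 + l*(8 - 2*y) - y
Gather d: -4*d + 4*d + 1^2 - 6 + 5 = 0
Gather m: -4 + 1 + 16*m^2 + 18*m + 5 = 16*m^2 + 18*m + 2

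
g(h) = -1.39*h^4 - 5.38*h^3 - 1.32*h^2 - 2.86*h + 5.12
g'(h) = -5.56*h^3 - 16.14*h^2 - 2.64*h - 2.86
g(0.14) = 4.68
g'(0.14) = -3.56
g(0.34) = 3.76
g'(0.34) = -5.84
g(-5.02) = -215.92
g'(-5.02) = 307.03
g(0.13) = 4.71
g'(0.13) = -3.49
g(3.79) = -604.36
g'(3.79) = -547.39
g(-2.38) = 32.38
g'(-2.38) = -13.04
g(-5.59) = -437.64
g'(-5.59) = 478.76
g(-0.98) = 10.44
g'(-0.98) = -10.54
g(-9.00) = -5273.83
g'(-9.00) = 2766.80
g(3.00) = -273.19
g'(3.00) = -306.16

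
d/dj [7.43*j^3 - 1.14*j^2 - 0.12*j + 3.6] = 22.29*j^2 - 2.28*j - 0.12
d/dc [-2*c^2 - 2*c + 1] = -4*c - 2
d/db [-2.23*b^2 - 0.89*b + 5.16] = -4.46*b - 0.89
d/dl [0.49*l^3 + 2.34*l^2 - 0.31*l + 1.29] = 1.47*l^2 + 4.68*l - 0.31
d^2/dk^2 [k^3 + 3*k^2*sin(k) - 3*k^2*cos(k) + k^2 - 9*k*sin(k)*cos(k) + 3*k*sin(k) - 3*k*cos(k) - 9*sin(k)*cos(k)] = 3*sqrt(2)*k^2*cos(k + pi/4) + 9*k*sin(k) + 18*k*sin(2*k) + 15*k*cos(k) + 6*k + 12*sin(k) - 18*sqrt(2)*cos(2*k + pi/4) + 2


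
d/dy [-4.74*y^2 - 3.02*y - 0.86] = -9.48*y - 3.02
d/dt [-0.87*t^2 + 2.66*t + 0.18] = 2.66 - 1.74*t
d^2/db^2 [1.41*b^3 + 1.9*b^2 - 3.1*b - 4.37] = 8.46*b + 3.8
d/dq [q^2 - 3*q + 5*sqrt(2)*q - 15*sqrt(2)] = 2*q - 3 + 5*sqrt(2)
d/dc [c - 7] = 1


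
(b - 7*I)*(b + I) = b^2 - 6*I*b + 7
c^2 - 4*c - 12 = (c - 6)*(c + 2)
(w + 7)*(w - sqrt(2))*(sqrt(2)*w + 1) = sqrt(2)*w^3 - w^2 + 7*sqrt(2)*w^2 - 7*w - sqrt(2)*w - 7*sqrt(2)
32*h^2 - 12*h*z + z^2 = (-8*h + z)*(-4*h + z)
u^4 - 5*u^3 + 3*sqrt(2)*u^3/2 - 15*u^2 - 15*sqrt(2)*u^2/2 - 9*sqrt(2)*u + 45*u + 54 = (u - 6)*(u + 1)*(u - 3*sqrt(2)/2)*(u + 3*sqrt(2))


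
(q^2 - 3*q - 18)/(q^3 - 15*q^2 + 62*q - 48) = (q + 3)/(q^2 - 9*q + 8)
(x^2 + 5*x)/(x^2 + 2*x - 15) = x/(x - 3)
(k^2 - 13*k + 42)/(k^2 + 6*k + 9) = (k^2 - 13*k + 42)/(k^2 + 6*k + 9)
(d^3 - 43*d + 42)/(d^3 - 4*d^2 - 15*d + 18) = (d + 7)/(d + 3)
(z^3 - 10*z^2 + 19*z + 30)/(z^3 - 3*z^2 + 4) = (z^2 - 11*z + 30)/(z^2 - 4*z + 4)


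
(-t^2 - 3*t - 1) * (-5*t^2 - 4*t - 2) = 5*t^4 + 19*t^3 + 19*t^2 + 10*t + 2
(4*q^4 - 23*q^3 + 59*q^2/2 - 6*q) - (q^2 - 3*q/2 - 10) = 4*q^4 - 23*q^3 + 57*q^2/2 - 9*q/2 + 10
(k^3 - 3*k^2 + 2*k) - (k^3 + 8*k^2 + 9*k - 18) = -11*k^2 - 7*k + 18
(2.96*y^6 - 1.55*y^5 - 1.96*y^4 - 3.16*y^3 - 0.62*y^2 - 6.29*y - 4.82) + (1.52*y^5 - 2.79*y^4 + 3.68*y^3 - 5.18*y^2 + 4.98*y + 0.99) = 2.96*y^6 - 0.03*y^5 - 4.75*y^4 + 0.52*y^3 - 5.8*y^2 - 1.31*y - 3.83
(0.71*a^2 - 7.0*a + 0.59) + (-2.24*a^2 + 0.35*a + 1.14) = -1.53*a^2 - 6.65*a + 1.73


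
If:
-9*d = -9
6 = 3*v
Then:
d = 1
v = 2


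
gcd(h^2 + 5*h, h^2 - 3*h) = h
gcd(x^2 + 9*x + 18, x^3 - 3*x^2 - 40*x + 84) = x + 6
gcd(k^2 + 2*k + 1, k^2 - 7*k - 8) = k + 1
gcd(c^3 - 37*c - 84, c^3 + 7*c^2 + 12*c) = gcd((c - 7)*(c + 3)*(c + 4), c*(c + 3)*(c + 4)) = c^2 + 7*c + 12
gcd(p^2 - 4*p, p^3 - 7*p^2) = p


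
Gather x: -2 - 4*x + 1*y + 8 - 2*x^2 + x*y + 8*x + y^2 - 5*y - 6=-2*x^2 + x*(y + 4) + y^2 - 4*y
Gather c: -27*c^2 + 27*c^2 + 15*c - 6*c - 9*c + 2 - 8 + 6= 0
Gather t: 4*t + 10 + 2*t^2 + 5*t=2*t^2 + 9*t + 10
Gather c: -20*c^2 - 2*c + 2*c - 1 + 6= 5 - 20*c^2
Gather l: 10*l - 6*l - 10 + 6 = 4*l - 4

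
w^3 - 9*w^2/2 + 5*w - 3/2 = (w - 3)*(w - 1)*(w - 1/2)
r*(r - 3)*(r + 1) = r^3 - 2*r^2 - 3*r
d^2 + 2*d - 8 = (d - 2)*(d + 4)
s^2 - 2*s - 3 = (s - 3)*(s + 1)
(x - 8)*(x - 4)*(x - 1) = x^3 - 13*x^2 + 44*x - 32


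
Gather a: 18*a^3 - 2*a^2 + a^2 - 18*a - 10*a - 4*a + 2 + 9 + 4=18*a^3 - a^2 - 32*a + 15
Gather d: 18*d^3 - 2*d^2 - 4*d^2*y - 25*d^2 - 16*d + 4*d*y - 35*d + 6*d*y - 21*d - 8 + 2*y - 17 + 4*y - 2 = 18*d^3 + d^2*(-4*y - 27) + d*(10*y - 72) + 6*y - 27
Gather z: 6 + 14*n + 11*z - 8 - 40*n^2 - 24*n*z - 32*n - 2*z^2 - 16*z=-40*n^2 - 18*n - 2*z^2 + z*(-24*n - 5) - 2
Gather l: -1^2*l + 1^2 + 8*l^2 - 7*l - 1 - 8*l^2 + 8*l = 0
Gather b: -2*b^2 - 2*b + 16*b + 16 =-2*b^2 + 14*b + 16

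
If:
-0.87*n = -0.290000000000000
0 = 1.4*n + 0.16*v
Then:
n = 0.33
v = -2.92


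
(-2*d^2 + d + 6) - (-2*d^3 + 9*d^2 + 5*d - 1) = 2*d^3 - 11*d^2 - 4*d + 7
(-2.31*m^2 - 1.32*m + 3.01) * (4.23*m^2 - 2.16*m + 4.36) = -9.7713*m^4 - 0.594*m^3 + 5.5119*m^2 - 12.2568*m + 13.1236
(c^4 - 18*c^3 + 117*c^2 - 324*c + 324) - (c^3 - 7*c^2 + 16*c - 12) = c^4 - 19*c^3 + 124*c^2 - 340*c + 336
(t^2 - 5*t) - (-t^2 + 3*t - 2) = 2*t^2 - 8*t + 2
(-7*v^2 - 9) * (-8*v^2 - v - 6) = 56*v^4 + 7*v^3 + 114*v^2 + 9*v + 54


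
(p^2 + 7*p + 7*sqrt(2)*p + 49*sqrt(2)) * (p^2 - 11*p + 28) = p^4 - 4*p^3 + 7*sqrt(2)*p^3 - 49*p^2 - 28*sqrt(2)*p^2 - 343*sqrt(2)*p + 196*p + 1372*sqrt(2)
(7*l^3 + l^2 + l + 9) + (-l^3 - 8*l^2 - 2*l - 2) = 6*l^3 - 7*l^2 - l + 7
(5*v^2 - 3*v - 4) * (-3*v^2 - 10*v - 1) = -15*v^4 - 41*v^3 + 37*v^2 + 43*v + 4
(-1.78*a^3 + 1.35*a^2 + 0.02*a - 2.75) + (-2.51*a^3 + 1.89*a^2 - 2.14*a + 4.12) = -4.29*a^3 + 3.24*a^2 - 2.12*a + 1.37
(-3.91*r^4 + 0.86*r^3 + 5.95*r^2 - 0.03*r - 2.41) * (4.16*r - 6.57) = -16.2656*r^5 + 29.2663*r^4 + 19.1018*r^3 - 39.2163*r^2 - 9.8285*r + 15.8337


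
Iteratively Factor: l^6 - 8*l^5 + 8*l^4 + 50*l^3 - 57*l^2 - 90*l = (l + 2)*(l^5 - 10*l^4 + 28*l^3 - 6*l^2 - 45*l) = (l - 3)*(l + 2)*(l^4 - 7*l^3 + 7*l^2 + 15*l) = l*(l - 3)*(l + 2)*(l^3 - 7*l^2 + 7*l + 15) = l*(l - 5)*(l - 3)*(l + 2)*(l^2 - 2*l - 3) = l*(l - 5)*(l - 3)*(l + 1)*(l + 2)*(l - 3)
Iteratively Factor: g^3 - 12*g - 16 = (g + 2)*(g^2 - 2*g - 8) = (g - 4)*(g + 2)*(g + 2)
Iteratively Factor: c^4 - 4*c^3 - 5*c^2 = (c - 5)*(c^3 + c^2) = c*(c - 5)*(c^2 + c) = c^2*(c - 5)*(c + 1)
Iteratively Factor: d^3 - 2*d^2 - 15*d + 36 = (d - 3)*(d^2 + d - 12) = (d - 3)^2*(d + 4)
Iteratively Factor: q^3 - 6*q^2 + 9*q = (q)*(q^2 - 6*q + 9) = q*(q - 3)*(q - 3)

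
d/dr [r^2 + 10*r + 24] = 2*r + 10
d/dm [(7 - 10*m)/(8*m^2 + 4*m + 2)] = 4*(5*m^2 - 7*m - 3)/(16*m^4 + 16*m^3 + 12*m^2 + 4*m + 1)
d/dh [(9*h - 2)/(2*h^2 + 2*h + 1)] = (-18*h^2 + 8*h + 13)/(4*h^4 + 8*h^3 + 8*h^2 + 4*h + 1)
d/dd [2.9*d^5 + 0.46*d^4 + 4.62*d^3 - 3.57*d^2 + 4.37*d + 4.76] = 14.5*d^4 + 1.84*d^3 + 13.86*d^2 - 7.14*d + 4.37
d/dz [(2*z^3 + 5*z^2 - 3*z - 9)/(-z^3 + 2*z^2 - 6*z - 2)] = (9*z^4 - 30*z^3 - 63*z^2 + 16*z - 48)/(z^6 - 4*z^5 + 16*z^4 - 20*z^3 + 28*z^2 + 24*z + 4)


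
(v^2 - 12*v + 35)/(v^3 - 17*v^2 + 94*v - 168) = (v - 5)/(v^2 - 10*v + 24)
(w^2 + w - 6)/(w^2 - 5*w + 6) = (w + 3)/(w - 3)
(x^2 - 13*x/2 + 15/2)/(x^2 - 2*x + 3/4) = 2*(x - 5)/(2*x - 1)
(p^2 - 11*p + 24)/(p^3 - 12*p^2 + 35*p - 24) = 1/(p - 1)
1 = 1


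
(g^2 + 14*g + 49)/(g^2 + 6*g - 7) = (g + 7)/(g - 1)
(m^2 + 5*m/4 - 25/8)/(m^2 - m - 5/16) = 2*(2*m + 5)/(4*m + 1)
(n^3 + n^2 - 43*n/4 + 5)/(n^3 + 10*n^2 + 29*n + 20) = (n^2 - 3*n + 5/4)/(n^2 + 6*n + 5)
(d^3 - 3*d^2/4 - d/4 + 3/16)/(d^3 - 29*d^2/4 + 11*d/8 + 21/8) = (d - 1/2)/(d - 7)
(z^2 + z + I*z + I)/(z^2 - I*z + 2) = (z + 1)/(z - 2*I)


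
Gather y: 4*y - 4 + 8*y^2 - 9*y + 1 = 8*y^2 - 5*y - 3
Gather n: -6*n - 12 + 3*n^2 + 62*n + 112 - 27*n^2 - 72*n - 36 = -24*n^2 - 16*n + 64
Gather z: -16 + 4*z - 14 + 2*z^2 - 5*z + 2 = 2*z^2 - z - 28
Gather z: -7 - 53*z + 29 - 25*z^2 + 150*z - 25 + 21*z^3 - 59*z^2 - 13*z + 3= 21*z^3 - 84*z^2 + 84*z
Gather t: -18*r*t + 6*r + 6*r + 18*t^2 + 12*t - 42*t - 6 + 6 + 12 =12*r + 18*t^2 + t*(-18*r - 30) + 12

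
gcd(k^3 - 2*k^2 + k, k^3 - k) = k^2 - k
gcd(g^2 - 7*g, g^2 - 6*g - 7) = g - 7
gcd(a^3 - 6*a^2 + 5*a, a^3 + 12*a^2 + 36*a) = a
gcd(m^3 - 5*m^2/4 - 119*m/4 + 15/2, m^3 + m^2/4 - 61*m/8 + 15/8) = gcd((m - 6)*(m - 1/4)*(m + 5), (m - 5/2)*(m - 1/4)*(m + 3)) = m - 1/4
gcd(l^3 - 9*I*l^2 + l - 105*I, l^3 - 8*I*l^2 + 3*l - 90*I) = l^2 - 2*I*l + 15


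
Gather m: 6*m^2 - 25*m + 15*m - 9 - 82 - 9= 6*m^2 - 10*m - 100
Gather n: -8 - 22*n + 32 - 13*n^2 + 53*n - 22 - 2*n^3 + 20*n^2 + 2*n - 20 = -2*n^3 + 7*n^2 + 33*n - 18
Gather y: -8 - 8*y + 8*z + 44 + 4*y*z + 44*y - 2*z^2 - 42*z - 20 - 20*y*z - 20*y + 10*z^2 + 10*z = y*(16 - 16*z) + 8*z^2 - 24*z + 16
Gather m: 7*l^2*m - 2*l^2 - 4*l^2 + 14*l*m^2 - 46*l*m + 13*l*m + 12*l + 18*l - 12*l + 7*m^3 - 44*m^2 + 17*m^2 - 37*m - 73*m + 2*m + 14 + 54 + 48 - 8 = -6*l^2 + 18*l + 7*m^3 + m^2*(14*l - 27) + m*(7*l^2 - 33*l - 108) + 108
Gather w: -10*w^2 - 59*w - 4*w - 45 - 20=-10*w^2 - 63*w - 65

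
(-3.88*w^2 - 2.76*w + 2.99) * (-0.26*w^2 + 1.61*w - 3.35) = 1.0088*w^4 - 5.5292*w^3 + 7.777*w^2 + 14.0599*w - 10.0165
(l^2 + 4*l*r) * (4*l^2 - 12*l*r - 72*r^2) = 4*l^4 + 4*l^3*r - 120*l^2*r^2 - 288*l*r^3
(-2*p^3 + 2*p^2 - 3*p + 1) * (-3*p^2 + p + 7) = 6*p^5 - 8*p^4 - 3*p^3 + 8*p^2 - 20*p + 7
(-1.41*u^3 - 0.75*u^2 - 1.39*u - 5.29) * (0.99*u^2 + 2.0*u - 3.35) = -1.3959*u^5 - 3.5625*u^4 + 1.8474*u^3 - 5.5046*u^2 - 5.9235*u + 17.7215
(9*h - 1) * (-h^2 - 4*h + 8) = -9*h^3 - 35*h^2 + 76*h - 8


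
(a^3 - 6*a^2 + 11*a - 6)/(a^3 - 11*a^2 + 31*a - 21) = (a - 2)/(a - 7)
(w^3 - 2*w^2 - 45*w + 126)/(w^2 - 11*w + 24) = (w^2 + w - 42)/(w - 8)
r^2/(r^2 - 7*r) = r/(r - 7)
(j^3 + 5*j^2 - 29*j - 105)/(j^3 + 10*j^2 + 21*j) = (j - 5)/j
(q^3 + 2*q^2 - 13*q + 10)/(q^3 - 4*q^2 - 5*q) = (-q^3 - 2*q^2 + 13*q - 10)/(q*(-q^2 + 4*q + 5))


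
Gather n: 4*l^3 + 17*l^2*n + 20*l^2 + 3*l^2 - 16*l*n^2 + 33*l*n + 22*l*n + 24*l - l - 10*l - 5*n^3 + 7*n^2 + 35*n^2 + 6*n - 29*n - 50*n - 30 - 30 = 4*l^3 + 23*l^2 + 13*l - 5*n^3 + n^2*(42 - 16*l) + n*(17*l^2 + 55*l - 73) - 60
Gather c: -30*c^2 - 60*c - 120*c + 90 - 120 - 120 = -30*c^2 - 180*c - 150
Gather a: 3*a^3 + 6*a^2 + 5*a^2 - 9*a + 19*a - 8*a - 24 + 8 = 3*a^3 + 11*a^2 + 2*a - 16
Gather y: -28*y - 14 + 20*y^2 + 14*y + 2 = 20*y^2 - 14*y - 12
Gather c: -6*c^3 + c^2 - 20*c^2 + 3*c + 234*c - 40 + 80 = -6*c^3 - 19*c^2 + 237*c + 40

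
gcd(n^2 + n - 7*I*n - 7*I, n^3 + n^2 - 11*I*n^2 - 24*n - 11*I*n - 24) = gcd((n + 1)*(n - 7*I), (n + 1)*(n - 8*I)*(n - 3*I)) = n + 1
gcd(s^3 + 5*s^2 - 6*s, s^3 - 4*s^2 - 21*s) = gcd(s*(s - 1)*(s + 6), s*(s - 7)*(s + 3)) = s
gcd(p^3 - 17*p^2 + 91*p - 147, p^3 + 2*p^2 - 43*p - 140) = p - 7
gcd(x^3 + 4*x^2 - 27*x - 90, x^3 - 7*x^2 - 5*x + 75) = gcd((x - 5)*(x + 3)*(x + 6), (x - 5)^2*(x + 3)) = x^2 - 2*x - 15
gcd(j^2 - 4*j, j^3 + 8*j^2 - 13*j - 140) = j - 4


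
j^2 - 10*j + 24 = (j - 6)*(j - 4)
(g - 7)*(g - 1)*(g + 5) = g^3 - 3*g^2 - 33*g + 35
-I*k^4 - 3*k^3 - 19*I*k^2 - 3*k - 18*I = (k - 6*I)*(k - I)*(k + 3*I)*(-I*k + 1)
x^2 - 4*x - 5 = (x - 5)*(x + 1)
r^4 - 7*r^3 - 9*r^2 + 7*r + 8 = (r - 8)*(r - 1)*(r + 1)^2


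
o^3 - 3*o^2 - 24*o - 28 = (o - 7)*(o + 2)^2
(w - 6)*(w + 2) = w^2 - 4*w - 12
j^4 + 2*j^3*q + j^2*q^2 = j^2*(j + q)^2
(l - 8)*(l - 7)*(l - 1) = l^3 - 16*l^2 + 71*l - 56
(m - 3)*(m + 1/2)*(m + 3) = m^3 + m^2/2 - 9*m - 9/2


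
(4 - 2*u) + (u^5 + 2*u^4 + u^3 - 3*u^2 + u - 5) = u^5 + 2*u^4 + u^3 - 3*u^2 - u - 1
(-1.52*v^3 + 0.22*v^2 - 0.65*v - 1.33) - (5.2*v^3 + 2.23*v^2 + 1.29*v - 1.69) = -6.72*v^3 - 2.01*v^2 - 1.94*v + 0.36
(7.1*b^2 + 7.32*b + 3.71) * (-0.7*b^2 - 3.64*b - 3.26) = -4.97*b^4 - 30.968*b^3 - 52.3878*b^2 - 37.3676*b - 12.0946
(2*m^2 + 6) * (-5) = -10*m^2 - 30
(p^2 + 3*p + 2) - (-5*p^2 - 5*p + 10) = 6*p^2 + 8*p - 8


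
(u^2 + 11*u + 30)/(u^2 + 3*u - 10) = (u + 6)/(u - 2)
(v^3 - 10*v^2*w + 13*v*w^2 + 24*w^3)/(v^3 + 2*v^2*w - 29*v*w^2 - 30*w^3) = (v^2 - 11*v*w + 24*w^2)/(v^2 + v*w - 30*w^2)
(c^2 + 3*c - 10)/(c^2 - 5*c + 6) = (c + 5)/(c - 3)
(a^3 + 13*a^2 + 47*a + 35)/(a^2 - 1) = (a^2 + 12*a + 35)/(a - 1)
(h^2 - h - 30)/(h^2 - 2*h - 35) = (h - 6)/(h - 7)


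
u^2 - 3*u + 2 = (u - 2)*(u - 1)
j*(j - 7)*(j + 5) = j^3 - 2*j^2 - 35*j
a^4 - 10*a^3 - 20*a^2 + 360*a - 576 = (a - 8)*(a - 6)*(a - 2)*(a + 6)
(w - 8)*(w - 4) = w^2 - 12*w + 32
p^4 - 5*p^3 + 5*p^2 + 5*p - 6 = (p - 3)*(p - 2)*(p - 1)*(p + 1)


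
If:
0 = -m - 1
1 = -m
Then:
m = -1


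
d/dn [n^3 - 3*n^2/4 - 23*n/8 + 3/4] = 3*n^2 - 3*n/2 - 23/8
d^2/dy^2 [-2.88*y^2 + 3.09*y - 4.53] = -5.76000000000000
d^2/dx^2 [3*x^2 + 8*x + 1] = 6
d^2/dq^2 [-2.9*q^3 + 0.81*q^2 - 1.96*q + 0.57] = 1.62 - 17.4*q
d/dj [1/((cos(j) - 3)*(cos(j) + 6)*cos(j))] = 3*(sin(j) - 6*sin(j)/cos(j)^2 + 2*tan(j))/((cos(j) - 3)^2*(cos(j) + 6)^2)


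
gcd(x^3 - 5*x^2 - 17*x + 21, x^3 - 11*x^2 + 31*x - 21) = x^2 - 8*x + 7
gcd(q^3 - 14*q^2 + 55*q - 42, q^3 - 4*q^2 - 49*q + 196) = q - 7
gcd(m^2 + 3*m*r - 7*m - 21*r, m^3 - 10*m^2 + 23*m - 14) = m - 7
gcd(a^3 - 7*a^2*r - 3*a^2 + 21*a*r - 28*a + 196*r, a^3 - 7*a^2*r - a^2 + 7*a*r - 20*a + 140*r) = -a^2 + 7*a*r - 4*a + 28*r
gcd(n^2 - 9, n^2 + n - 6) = n + 3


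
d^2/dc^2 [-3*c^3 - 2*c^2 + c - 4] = -18*c - 4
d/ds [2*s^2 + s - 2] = 4*s + 1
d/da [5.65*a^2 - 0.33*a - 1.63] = 11.3*a - 0.33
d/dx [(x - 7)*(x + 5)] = 2*x - 2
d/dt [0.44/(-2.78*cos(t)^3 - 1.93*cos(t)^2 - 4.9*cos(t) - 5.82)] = (3.6696*sin(t)^2 - 1.6984*cos(t) - 5.8256)*sin(t)/(2.78*cos(t)^3 + 1.93*cos(t)^2 + 4.9*cos(t) + 5.82)^2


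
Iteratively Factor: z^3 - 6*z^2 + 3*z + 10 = (z + 1)*(z^2 - 7*z + 10) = (z - 2)*(z + 1)*(z - 5)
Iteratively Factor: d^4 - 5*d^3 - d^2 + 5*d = (d)*(d^3 - 5*d^2 - d + 5) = d*(d - 5)*(d^2 - 1) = d*(d - 5)*(d + 1)*(d - 1)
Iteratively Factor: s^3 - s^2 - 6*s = (s)*(s^2 - s - 6) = s*(s - 3)*(s + 2)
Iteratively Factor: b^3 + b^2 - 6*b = (b + 3)*(b^2 - 2*b) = b*(b + 3)*(b - 2)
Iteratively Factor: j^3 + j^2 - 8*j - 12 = (j - 3)*(j^2 + 4*j + 4) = (j - 3)*(j + 2)*(j + 2)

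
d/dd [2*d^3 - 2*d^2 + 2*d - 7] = 6*d^2 - 4*d + 2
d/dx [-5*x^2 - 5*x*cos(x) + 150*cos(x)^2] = 5*x*sin(x) - 10*x - 150*sin(2*x) - 5*cos(x)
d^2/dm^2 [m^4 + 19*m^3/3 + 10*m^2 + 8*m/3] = 12*m^2 + 38*m + 20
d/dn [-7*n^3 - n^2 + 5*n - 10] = -21*n^2 - 2*n + 5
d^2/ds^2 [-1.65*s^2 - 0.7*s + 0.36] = -3.30000000000000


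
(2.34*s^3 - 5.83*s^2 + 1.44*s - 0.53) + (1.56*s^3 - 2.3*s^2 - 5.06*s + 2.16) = 3.9*s^3 - 8.13*s^2 - 3.62*s + 1.63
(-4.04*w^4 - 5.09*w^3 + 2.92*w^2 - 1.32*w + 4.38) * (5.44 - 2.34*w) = 9.4536*w^5 - 10.067*w^4 - 34.5224*w^3 + 18.9736*w^2 - 17.43*w + 23.8272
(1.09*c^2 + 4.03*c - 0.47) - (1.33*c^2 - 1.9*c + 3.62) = -0.24*c^2 + 5.93*c - 4.09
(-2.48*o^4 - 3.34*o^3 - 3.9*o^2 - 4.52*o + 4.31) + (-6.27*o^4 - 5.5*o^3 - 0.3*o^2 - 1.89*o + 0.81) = -8.75*o^4 - 8.84*o^3 - 4.2*o^2 - 6.41*o + 5.12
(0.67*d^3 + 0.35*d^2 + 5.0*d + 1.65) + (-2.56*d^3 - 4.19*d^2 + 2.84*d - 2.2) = -1.89*d^3 - 3.84*d^2 + 7.84*d - 0.55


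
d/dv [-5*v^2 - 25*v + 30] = -10*v - 25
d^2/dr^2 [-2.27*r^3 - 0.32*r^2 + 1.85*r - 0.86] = -13.62*r - 0.64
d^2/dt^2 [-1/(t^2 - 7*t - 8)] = 2*(-t^2 + 7*t + (2*t - 7)^2 + 8)/(-t^2 + 7*t + 8)^3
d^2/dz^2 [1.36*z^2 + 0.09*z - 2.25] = 2.72000000000000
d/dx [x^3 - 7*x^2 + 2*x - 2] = 3*x^2 - 14*x + 2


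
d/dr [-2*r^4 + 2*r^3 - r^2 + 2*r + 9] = -8*r^3 + 6*r^2 - 2*r + 2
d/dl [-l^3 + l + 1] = 1 - 3*l^2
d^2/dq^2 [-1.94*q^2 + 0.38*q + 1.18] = -3.88000000000000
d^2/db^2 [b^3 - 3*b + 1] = 6*b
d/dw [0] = 0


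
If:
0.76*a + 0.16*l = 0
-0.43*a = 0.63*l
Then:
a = 0.00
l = 0.00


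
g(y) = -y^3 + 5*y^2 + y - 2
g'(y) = -3*y^2 + 10*y + 1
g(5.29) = -4.83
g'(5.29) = -30.05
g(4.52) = 12.33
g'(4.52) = -15.09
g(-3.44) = 94.44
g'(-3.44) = -68.90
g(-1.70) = 15.66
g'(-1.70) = -24.67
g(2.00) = 12.00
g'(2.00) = 9.00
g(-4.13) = 149.60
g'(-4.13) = -91.47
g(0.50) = -0.38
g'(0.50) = 5.25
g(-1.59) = 13.07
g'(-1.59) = -22.48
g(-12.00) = 2434.00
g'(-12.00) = -551.00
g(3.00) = 19.00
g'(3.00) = 4.00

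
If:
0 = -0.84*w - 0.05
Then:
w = -0.06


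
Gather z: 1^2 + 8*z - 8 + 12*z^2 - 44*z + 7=12*z^2 - 36*z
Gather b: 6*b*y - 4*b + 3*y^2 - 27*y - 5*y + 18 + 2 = b*(6*y - 4) + 3*y^2 - 32*y + 20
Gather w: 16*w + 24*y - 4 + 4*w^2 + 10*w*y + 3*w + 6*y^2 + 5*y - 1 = 4*w^2 + w*(10*y + 19) + 6*y^2 + 29*y - 5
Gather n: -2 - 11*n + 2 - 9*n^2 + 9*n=-9*n^2 - 2*n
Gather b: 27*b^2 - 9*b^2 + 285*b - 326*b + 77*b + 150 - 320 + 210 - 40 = 18*b^2 + 36*b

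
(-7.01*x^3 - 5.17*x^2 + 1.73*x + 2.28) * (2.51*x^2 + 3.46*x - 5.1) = -17.5951*x^5 - 37.2313*x^4 + 22.2051*x^3 + 38.0756*x^2 - 0.9342*x - 11.628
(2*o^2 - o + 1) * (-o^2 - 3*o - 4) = -2*o^4 - 5*o^3 - 6*o^2 + o - 4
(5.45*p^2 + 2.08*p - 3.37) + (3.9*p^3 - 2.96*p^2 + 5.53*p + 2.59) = 3.9*p^3 + 2.49*p^2 + 7.61*p - 0.78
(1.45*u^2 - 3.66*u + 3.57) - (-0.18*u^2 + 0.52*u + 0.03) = 1.63*u^2 - 4.18*u + 3.54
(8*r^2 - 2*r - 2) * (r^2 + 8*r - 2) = 8*r^4 + 62*r^3 - 34*r^2 - 12*r + 4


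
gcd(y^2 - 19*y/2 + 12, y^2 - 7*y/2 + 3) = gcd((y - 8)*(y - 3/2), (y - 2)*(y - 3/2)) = y - 3/2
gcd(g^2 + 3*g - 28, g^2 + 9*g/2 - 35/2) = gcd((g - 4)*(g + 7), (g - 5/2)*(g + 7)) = g + 7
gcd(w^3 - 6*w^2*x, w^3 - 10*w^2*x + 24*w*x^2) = -w^2 + 6*w*x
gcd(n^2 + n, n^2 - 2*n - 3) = n + 1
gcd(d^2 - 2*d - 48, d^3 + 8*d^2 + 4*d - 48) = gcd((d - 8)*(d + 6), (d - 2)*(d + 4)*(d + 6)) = d + 6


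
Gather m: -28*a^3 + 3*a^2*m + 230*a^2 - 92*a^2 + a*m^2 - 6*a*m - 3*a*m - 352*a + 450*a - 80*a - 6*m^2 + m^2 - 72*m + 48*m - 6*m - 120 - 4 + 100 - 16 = -28*a^3 + 138*a^2 + 18*a + m^2*(a - 5) + m*(3*a^2 - 9*a - 30) - 40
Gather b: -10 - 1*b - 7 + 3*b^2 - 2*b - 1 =3*b^2 - 3*b - 18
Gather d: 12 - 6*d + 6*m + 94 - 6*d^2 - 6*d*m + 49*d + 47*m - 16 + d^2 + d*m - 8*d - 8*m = -5*d^2 + d*(35 - 5*m) + 45*m + 90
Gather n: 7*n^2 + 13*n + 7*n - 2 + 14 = 7*n^2 + 20*n + 12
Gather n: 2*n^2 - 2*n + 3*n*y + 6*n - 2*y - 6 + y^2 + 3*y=2*n^2 + n*(3*y + 4) + y^2 + y - 6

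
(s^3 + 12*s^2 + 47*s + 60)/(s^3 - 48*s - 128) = (s^2 + 8*s + 15)/(s^2 - 4*s - 32)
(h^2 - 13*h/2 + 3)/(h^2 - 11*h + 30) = (h - 1/2)/(h - 5)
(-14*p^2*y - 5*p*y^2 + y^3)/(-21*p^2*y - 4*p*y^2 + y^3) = (2*p + y)/(3*p + y)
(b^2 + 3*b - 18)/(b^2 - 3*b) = (b + 6)/b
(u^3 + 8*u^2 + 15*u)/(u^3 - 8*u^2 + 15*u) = (u^2 + 8*u + 15)/(u^2 - 8*u + 15)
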